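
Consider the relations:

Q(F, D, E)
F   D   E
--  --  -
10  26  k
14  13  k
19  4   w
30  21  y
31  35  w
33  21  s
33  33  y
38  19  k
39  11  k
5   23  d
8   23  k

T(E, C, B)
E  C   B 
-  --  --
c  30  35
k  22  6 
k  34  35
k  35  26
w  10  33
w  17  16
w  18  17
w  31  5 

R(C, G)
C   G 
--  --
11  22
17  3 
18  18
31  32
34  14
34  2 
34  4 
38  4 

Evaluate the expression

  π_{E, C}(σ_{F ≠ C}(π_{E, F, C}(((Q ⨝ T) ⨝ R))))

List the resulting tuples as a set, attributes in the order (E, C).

{(k, 34), (w, 17), (w, 18), (w, 31)}

Natural join on E: {(10, 26, k, 22, 6), (10, 26, k, 34, 35), (10, 26, k, 35, 26), (14, 13, k, 22, 6), (14, 13, k, 34, 35), (14, 13, k, 35, 26), (19, 4, w, 10, 33), (19, 4, w, 17, 16), (19, 4, w, 18, 17), (19, 4, w, 31, 5), (31, 35, w, 10, 33), (31, 35, w, 17, 16), (31, 35, w, 18, 17), (31, 35, w, 31, 5), (38, 19, k, 22, 6), (38, 19, k, 34, 35), (38, 19, k, 35, 26), (39, 11, k, 22, 6), (39, 11, k, 34, 35), (39, 11, k, 35, 26), (8, 23, k, 22, 6), (8, 23, k, 34, 35), (8, 23, k, 35, 26)}
Natural join on C: {(10, 26, k, 34, 35, 14), (10, 26, k, 34, 35, 2), (10, 26, k, 34, 35, 4), (14, 13, k, 34, 35, 14), (14, 13, k, 34, 35, 2), (14, 13, k, 34, 35, 4), (19, 4, w, 17, 16, 3), (19, 4, w, 18, 17, 18), (19, 4, w, 31, 5, 32), (31, 35, w, 17, 16, 3), (31, 35, w, 18, 17, 18), (31, 35, w, 31, 5, 32), (38, 19, k, 34, 35, 14), (38, 19, k, 34, 35, 2), (38, 19, k, 34, 35, 4), (39, 11, k, 34, 35, 14), (39, 11, k, 34, 35, 2), (39, 11, k, 34, 35, 4), (8, 23, k, 34, 35, 14), (8, 23, k, 34, 35, 2), (8, 23, k, 34, 35, 4)}
Projecting to E, F, C (10 duplicate(s) eliminated): {(k, 10, 34), (k, 14, 34), (k, 38, 34), (k, 39, 34), (k, 8, 34), (w, 19, 17), (w, 19, 18), (w, 19, 31), (w, 31, 17), (w, 31, 18), (w, 31, 31)}
Selection F ≠ C: {(k, 10, 34), (k, 14, 34), (k, 38, 34), (k, 39, 34), (k, 8, 34), (w, 19, 17), (w, 19, 18), (w, 19, 31), (w, 31, 17), (w, 31, 18)}
Projecting to E, C (6 duplicate(s) eliminated): {(k, 34), (w, 17), (w, 18), (w, 31)}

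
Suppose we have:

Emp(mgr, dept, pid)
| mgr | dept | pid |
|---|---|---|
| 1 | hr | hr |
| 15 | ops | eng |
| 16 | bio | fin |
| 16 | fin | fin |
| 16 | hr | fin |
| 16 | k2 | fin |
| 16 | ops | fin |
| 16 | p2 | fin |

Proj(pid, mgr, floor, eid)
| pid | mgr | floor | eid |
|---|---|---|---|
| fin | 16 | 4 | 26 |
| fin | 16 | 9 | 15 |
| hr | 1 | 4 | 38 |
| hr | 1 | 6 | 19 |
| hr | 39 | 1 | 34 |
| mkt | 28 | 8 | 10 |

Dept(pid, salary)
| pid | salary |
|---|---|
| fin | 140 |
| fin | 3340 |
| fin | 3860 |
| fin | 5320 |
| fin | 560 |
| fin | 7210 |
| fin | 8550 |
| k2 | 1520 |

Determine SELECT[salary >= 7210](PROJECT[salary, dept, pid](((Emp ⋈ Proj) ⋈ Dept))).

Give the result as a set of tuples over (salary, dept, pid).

{(7210, bio, fin), (7210, fin, fin), (7210, hr, fin), (7210, k2, fin), (7210, ops, fin), (7210, p2, fin), (8550, bio, fin), (8550, fin, fin), (8550, hr, fin), (8550, k2, fin), (8550, ops, fin), (8550, p2, fin)}

Joining Emp and Proj on mgr, pid yields {(1, hr, hr, 4, 38), (1, hr, hr, 6, 19), (16, bio, fin, 4, 26), (16, bio, fin, 9, 15), (16, fin, fin, 4, 26), (16, fin, fin, 9, 15), (16, hr, fin, 4, 26), (16, hr, fin, 9, 15), (16, k2, fin, 4, 26), (16, k2, fin, 9, 15), (16, ops, fin, 4, 26), (16, ops, fin, 9, 15), (16, p2, fin, 4, 26), (16, p2, fin, 9, 15)}.
Joining (Emp ⋈ Proj) and Dept on pid yields {(16, bio, fin, 4, 26, 140), (16, bio, fin, 4, 26, 3340), (16, bio, fin, 4, 26, 3860), (16, bio, fin, 4, 26, 5320), (16, bio, fin, 4, 26, 560), (16, bio, fin, 4, 26, 7210), (16, bio, fin, 4, 26, 8550), (16, bio, fin, 9, 15, 140), (16, bio, fin, 9, 15, 3340), (16, bio, fin, 9, 15, 3860), (16, bio, fin, 9, 15, 5320), (16, bio, fin, 9, 15, 560), (16, bio, fin, 9, 15, 7210), (16, bio, fin, 9, 15, 8550), (16, fin, fin, 4, 26, 140), (16, fin, fin, 4, 26, 3340), (16, fin, fin, 4, 26, 3860), (16, fin, fin, 4, 26, 5320), (16, fin, fin, 4, 26, 560), (16, fin, fin, 4, 26, 7210), (16, fin, fin, 4, 26, 8550), (16, fin, fin, 9, 15, 140), (16, fin, fin, 9, 15, 3340), (16, fin, fin, 9, 15, 3860), (16, fin, fin, 9, 15, 5320), (16, fin, fin, 9, 15, 560), (16, fin, fin, 9, 15, 7210), (16, fin, fin, 9, 15, 8550), (16, hr, fin, 4, 26, 140), (16, hr, fin, 4, 26, 3340), (16, hr, fin, 4, 26, 3860), (16, hr, fin, 4, 26, 5320), (16, hr, fin, 4, 26, 560), (16, hr, fin, 4, 26, 7210), (16, hr, fin, 4, 26, 8550), (16, hr, fin, 9, 15, 140), (16, hr, fin, 9, 15, 3340), (16, hr, fin, 9, 15, 3860), (16, hr, fin, 9, 15, 5320), (16, hr, fin, 9, 15, 560), (16, hr, fin, 9, 15, 7210), (16, hr, fin, 9, 15, 8550), (16, k2, fin, 4, 26, 140), (16, k2, fin, 4, 26, 3340), (16, k2, fin, 4, 26, 3860), (16, k2, fin, 4, 26, 5320), (16, k2, fin, 4, 26, 560), (16, k2, fin, 4, 26, 7210), (16, k2, fin, 4, 26, 8550), (16, k2, fin, 9, 15, 140), (16, k2, fin, 9, 15, 3340), (16, k2, fin, 9, 15, 3860), (16, k2, fin, 9, 15, 5320), (16, k2, fin, 9, 15, 560), (16, k2, fin, 9, 15, 7210), (16, k2, fin, 9, 15, 8550), (16, ops, fin, 4, 26, 140), (16, ops, fin, 4, 26, 3340), (16, ops, fin, 4, 26, 3860), (16, ops, fin, 4, 26, 5320), (16, ops, fin, 4, 26, 560), (16, ops, fin, 4, 26, 7210), (16, ops, fin, 4, 26, 8550), (16, ops, fin, 9, 15, 140), (16, ops, fin, 9, 15, 3340), (16, ops, fin, 9, 15, 3860), (16, ops, fin, 9, 15, 5320), (16, ops, fin, 9, 15, 560), (16, ops, fin, 9, 15, 7210), (16, ops, fin, 9, 15, 8550), (16, p2, fin, 4, 26, 140), (16, p2, fin, 4, 26, 3340), (16, p2, fin, 4, 26, 3860), (16, p2, fin, 4, 26, 5320), (16, p2, fin, 4, 26, 560), (16, p2, fin, 4, 26, 7210), (16, p2, fin, 4, 26, 8550), (16, p2, fin, 9, 15, 140), (16, p2, fin, 9, 15, 3340), (16, p2, fin, 9, 15, 3860), (16, p2, fin, 9, 15, 5320), (16, p2, fin, 9, 15, 560), (16, p2, fin, 9, 15, 7210), (16, p2, fin, 9, 15, 8550)}.
π[salary, dept, pid]: project onto (salary, dept, pid) (42 duplicate(s) eliminated) → {(140, bio, fin), (140, fin, fin), (140, hr, fin), (140, k2, fin), (140, ops, fin), (140, p2, fin), (3340, bio, fin), (3340, fin, fin), (3340, hr, fin), (3340, k2, fin), (3340, ops, fin), (3340, p2, fin), (3860, bio, fin), (3860, fin, fin), (3860, hr, fin), (3860, k2, fin), (3860, ops, fin), (3860, p2, fin), (5320, bio, fin), (5320, fin, fin), (5320, hr, fin), (5320, k2, fin), (5320, ops, fin), (5320, p2, fin), (560, bio, fin), (560, fin, fin), (560, hr, fin), (560, k2, fin), (560, ops, fin), (560, p2, fin), (7210, bio, fin), (7210, fin, fin), (7210, hr, fin), (7210, k2, fin), (7210, ops, fin), (7210, p2, fin), (8550, bio, fin), (8550, fin, fin), (8550, hr, fin), (8550, k2, fin), (8550, ops, fin), (8550, p2, fin)}
Apply σ_{salary >= 7210}; surviving tuples: {(7210, bio, fin), (7210, fin, fin), (7210, hr, fin), (7210, k2, fin), (7210, ops, fin), (7210, p2, fin), (8550, bio, fin), (8550, fin, fin), (8550, hr, fin), (8550, k2, fin), (8550, ops, fin), (8550, p2, fin)}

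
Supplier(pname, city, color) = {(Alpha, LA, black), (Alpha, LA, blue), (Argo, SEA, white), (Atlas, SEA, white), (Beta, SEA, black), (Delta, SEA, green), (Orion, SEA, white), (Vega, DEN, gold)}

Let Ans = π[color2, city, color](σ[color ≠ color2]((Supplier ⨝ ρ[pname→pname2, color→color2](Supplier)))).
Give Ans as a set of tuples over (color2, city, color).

ρ[pname→pname2, color→color2]: schema becomes (pname2, city, color2); tuples unchanged.
Supplier ⋈ ρ[pname→pname2, color→color2](Supplier) (natural join on city): {(Alpha, LA, black, Alpha, black), (Alpha, LA, black, Alpha, blue), (Alpha, LA, blue, Alpha, black), (Alpha, LA, blue, Alpha, blue), (Argo, SEA, white, Argo, white), (Argo, SEA, white, Atlas, white), (Argo, SEA, white, Beta, black), (Argo, SEA, white, Delta, green), (Argo, SEA, white, Orion, white), (Atlas, SEA, white, Argo, white), (Atlas, SEA, white, Atlas, white), (Atlas, SEA, white, Beta, black), (Atlas, SEA, white, Delta, green), (Atlas, SEA, white, Orion, white), (Beta, SEA, black, Argo, white), (Beta, SEA, black, Atlas, white), (Beta, SEA, black, Beta, black), (Beta, SEA, black, Delta, green), (Beta, SEA, black, Orion, white), (Delta, SEA, green, Argo, white), (Delta, SEA, green, Atlas, white), (Delta, SEA, green, Beta, black), (Delta, SEA, green, Delta, green), (Delta, SEA, green, Orion, white), (Orion, SEA, white, Argo, white), (Orion, SEA, white, Atlas, white), (Orion, SEA, white, Beta, black), (Orion, SEA, white, Delta, green), (Orion, SEA, white, Orion, white), (Vega, DEN, gold, Vega, gold)}
Filtering on color ≠ color2 leaves {(Alpha, LA, black, Alpha, blue), (Alpha, LA, blue, Alpha, black), (Argo, SEA, white, Beta, black), (Argo, SEA, white, Delta, green), (Atlas, SEA, white, Beta, black), (Atlas, SEA, white, Delta, green), (Beta, SEA, black, Argo, white), (Beta, SEA, black, Atlas, white), (Beta, SEA, black, Delta, green), (Beta, SEA, black, Orion, white), (Delta, SEA, green, Argo, white), (Delta, SEA, green, Atlas, white), (Delta, SEA, green, Beta, black), (Delta, SEA, green, Orion, white), (Orion, SEA, white, Beta, black), (Orion, SEA, white, Delta, green)}.
Projecting to color2, city, color (8 duplicate(s) eliminated): {(black, LA, blue), (black, SEA, green), (black, SEA, white), (blue, LA, black), (green, SEA, black), (green, SEA, white), (white, SEA, black), (white, SEA, green)}

{(black, LA, blue), (black, SEA, green), (black, SEA, white), (blue, LA, black), (green, SEA, black), (green, SEA, white), (white, SEA, black), (white, SEA, green)}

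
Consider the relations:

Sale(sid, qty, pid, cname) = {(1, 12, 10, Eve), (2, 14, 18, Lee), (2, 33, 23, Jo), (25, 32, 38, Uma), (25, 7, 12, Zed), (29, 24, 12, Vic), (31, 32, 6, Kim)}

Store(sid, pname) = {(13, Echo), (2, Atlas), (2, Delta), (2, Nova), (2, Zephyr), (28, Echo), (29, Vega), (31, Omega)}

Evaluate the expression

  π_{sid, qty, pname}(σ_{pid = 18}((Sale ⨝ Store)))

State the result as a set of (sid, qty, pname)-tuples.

{(2, 14, Atlas), (2, 14, Delta), (2, 14, Nova), (2, 14, Zephyr)}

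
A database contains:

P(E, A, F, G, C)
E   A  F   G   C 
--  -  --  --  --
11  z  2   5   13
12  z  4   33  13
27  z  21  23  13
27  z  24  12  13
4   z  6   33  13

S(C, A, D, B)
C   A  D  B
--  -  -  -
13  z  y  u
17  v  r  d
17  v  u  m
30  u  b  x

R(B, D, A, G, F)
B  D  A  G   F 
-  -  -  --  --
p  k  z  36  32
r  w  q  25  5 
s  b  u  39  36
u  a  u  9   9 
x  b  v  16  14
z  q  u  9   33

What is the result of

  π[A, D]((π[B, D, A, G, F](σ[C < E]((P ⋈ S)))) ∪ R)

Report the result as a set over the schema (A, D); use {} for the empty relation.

P ⋈ S (natural join on A, C): {(11, z, 2, 5, 13, y, u), (12, z, 4, 33, 13, y, u), (27, z, 21, 23, 13, y, u), (27, z, 24, 12, 13, y, u), (4, z, 6, 33, 13, y, u)}
Selection C < E: {(27, z, 21, 23, 13, y, u), (27, z, 24, 12, 13, y, u)}
Projecting to B, D, A, G, F: {(u, y, z, 12, 24), (u, y, z, 23, 21)}
Taking the union: {(p, k, z, 36, 32), (r, w, q, 25, 5), (s, b, u, 39, 36), (u, a, u, 9, 9), (u, y, z, 12, 24), (u, y, z, 23, 21), (x, b, v, 16, 14), (z, q, u, 9, 33)}
Projecting to A, D (1 duplicate(s) eliminated): {(q, w), (u, a), (u, b), (u, q), (v, b), (z, k), (z, y)}

{(q, w), (u, a), (u, b), (u, q), (v, b), (z, k), (z, y)}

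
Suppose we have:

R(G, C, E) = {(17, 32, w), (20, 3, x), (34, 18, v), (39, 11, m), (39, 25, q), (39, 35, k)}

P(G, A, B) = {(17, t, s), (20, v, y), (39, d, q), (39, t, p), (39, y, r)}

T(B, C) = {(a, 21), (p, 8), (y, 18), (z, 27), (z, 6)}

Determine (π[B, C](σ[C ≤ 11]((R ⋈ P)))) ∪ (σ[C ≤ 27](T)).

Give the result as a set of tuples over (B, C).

{(a, 21), (p, 11), (p, 8), (q, 11), (r, 11), (y, 18), (y, 3), (z, 27), (z, 6)}

Natural join on G: {(17, 32, w, t, s), (20, 3, x, v, y), (39, 11, m, d, q), (39, 11, m, t, p), (39, 11, m, y, r), (39, 25, q, d, q), (39, 25, q, t, p), (39, 25, q, y, r), (39, 35, k, d, q), (39, 35, k, t, p), (39, 35, k, y, r)}
Filtering on C ≤ 11 leaves {(20, 3, x, v, y), (39, 11, m, d, q), (39, 11, m, t, p), (39, 11, m, y, r)}.
π_{B, C} gives {(p, 11), (q, 11), (r, 11), (y, 3)}.
Filtering on C ≤ 27 leaves {(a, 21), (p, 8), (y, 18), (z, 27), (z, 6)}.
Set union of the two operands is {(a, 21), (p, 11), (p, 8), (q, 11), (r, 11), (y, 18), (y, 3), (z, 27), (z, 6)}.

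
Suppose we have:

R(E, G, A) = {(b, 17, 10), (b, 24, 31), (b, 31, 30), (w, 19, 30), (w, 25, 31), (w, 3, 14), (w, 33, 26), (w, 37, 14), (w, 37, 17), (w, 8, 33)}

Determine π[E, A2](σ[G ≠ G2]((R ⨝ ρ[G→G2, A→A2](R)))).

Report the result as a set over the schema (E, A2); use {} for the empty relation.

{(b, 10), (b, 30), (b, 31), (w, 14), (w, 17), (w, 26), (w, 30), (w, 31), (w, 33)}

ρ[G→G2, A→A2]: schema becomes (E, G2, A2); tuples unchanged.
Natural join on E: {(b, 17, 10, 17, 10), (b, 17, 10, 24, 31), (b, 17, 10, 31, 30), (b, 24, 31, 17, 10), (b, 24, 31, 24, 31), (b, 24, 31, 31, 30), (b, 31, 30, 17, 10), (b, 31, 30, 24, 31), (b, 31, 30, 31, 30), (w, 19, 30, 19, 30), (w, 19, 30, 25, 31), (w, 19, 30, 3, 14), (w, 19, 30, 33, 26), (w, 19, 30, 37, 14), (w, 19, 30, 37, 17), (w, 19, 30, 8, 33), (w, 25, 31, 19, 30), (w, 25, 31, 25, 31), (w, 25, 31, 3, 14), (w, 25, 31, 33, 26), (w, 25, 31, 37, 14), (w, 25, 31, 37, 17), (w, 25, 31, 8, 33), (w, 3, 14, 19, 30), (w, 3, 14, 25, 31), (w, 3, 14, 3, 14), (w, 3, 14, 33, 26), (w, 3, 14, 37, 14), (w, 3, 14, 37, 17), (w, 3, 14, 8, 33), (w, 33, 26, 19, 30), (w, 33, 26, 25, 31), (w, 33, 26, 3, 14), (w, 33, 26, 33, 26), (w, 33, 26, 37, 14), (w, 33, 26, 37, 17), (w, 33, 26, 8, 33), (w, 37, 14, 19, 30), (w, 37, 14, 25, 31), (w, 37, 14, 3, 14), (w, 37, 14, 33, 26), (w, 37, 14, 37, 14), (w, 37, 14, 37, 17), (w, 37, 14, 8, 33), (w, 37, 17, 19, 30), (w, 37, 17, 25, 31), (w, 37, 17, 3, 14), (w, 37, 17, 33, 26), (w, 37, 17, 37, 14), (w, 37, 17, 37, 17), (w, 37, 17, 8, 33), (w, 8, 33, 19, 30), (w, 8, 33, 25, 31), (w, 8, 33, 3, 14), (w, 8, 33, 33, 26), (w, 8, 33, 37, 14), (w, 8, 33, 37, 17), (w, 8, 33, 8, 33)}
Selection G ≠ G2: {(b, 17, 10, 24, 31), (b, 17, 10, 31, 30), (b, 24, 31, 17, 10), (b, 24, 31, 31, 30), (b, 31, 30, 17, 10), (b, 31, 30, 24, 31), (w, 19, 30, 25, 31), (w, 19, 30, 3, 14), (w, 19, 30, 33, 26), (w, 19, 30, 37, 14), (w, 19, 30, 37, 17), (w, 19, 30, 8, 33), (w, 25, 31, 19, 30), (w, 25, 31, 3, 14), (w, 25, 31, 33, 26), (w, 25, 31, 37, 14), (w, 25, 31, 37, 17), (w, 25, 31, 8, 33), (w, 3, 14, 19, 30), (w, 3, 14, 25, 31), (w, 3, 14, 33, 26), (w, 3, 14, 37, 14), (w, 3, 14, 37, 17), (w, 3, 14, 8, 33), (w, 33, 26, 19, 30), (w, 33, 26, 25, 31), (w, 33, 26, 3, 14), (w, 33, 26, 37, 14), (w, 33, 26, 37, 17), (w, 33, 26, 8, 33), (w, 37, 14, 19, 30), (w, 37, 14, 25, 31), (w, 37, 14, 3, 14), (w, 37, 14, 33, 26), (w, 37, 14, 8, 33), (w, 37, 17, 19, 30), (w, 37, 17, 25, 31), (w, 37, 17, 3, 14), (w, 37, 17, 33, 26), (w, 37, 17, 8, 33), (w, 8, 33, 19, 30), (w, 8, 33, 25, 31), (w, 8, 33, 3, 14), (w, 8, 33, 33, 26), (w, 8, 33, 37, 14), (w, 8, 33, 37, 17)}
π[E, A2]: project onto (E, A2) (37 duplicate(s) eliminated) → {(b, 10), (b, 30), (b, 31), (w, 14), (w, 17), (w, 26), (w, 30), (w, 31), (w, 33)}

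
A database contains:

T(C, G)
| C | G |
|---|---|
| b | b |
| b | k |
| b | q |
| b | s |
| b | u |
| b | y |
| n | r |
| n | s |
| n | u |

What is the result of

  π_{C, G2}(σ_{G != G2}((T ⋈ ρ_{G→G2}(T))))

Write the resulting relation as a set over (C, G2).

ρ[G→G2]: schema becomes (C, G2); tuples unchanged.
Joining T and ρ_{G→G2}(T) on C yields {(b, b, b), (b, b, k), (b, b, q), (b, b, s), (b, b, u), (b, b, y), (b, k, b), (b, k, k), (b, k, q), (b, k, s), (b, k, u), (b, k, y), (b, q, b), (b, q, k), (b, q, q), (b, q, s), (b, q, u), (b, q, y), (b, s, b), (b, s, k), (b, s, q), (b, s, s), (b, s, u), (b, s, y), (b, u, b), (b, u, k), (b, u, q), (b, u, s), (b, u, u), (b, u, y), (b, y, b), (b, y, k), (b, y, q), (b, y, s), (b, y, u), (b, y, y), (n, r, r), (n, r, s), (n, r, u), (n, s, r), (n, s, s), (n, s, u), (n, u, r), (n, u, s), (n, u, u)}.
Filtering on G != G2 leaves {(b, b, k), (b, b, q), (b, b, s), (b, b, u), (b, b, y), (b, k, b), (b, k, q), (b, k, s), (b, k, u), (b, k, y), (b, q, b), (b, q, k), (b, q, s), (b, q, u), (b, q, y), (b, s, b), (b, s, k), (b, s, q), (b, s, u), (b, s, y), (b, u, b), (b, u, k), (b, u, q), (b, u, s), (b, u, y), (b, y, b), (b, y, k), (b, y, q), (b, y, s), (b, y, u), (n, r, s), (n, r, u), (n, s, r), (n, s, u), (n, u, r), (n, u, s)}.
Projecting to C, G2 (27 duplicate(s) eliminated): {(b, b), (b, k), (b, q), (b, s), (b, u), (b, y), (n, r), (n, s), (n, u)}

{(b, b), (b, k), (b, q), (b, s), (b, u), (b, y), (n, r), (n, s), (n, u)}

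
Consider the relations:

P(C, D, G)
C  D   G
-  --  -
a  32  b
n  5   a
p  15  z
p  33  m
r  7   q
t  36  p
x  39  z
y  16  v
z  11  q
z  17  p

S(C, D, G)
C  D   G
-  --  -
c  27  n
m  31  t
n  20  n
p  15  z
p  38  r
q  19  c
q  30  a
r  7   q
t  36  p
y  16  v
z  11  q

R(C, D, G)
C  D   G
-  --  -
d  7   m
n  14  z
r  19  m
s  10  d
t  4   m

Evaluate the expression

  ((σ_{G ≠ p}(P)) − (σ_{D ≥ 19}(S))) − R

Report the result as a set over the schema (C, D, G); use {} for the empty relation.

Filtering on G ≠ p leaves {(a, 32, b), (n, 5, a), (p, 15, z), (p, 33, m), (r, 7, q), (x, 39, z), (y, 16, v), (z, 11, q)}.
Filtering on D ≥ 19 leaves {(c, 27, n), (m, 31, t), (n, 20, n), (p, 38, r), (q, 19, c), (q, 30, a), (t, 36, p)}.
Set difference of the two operands is {(a, 32, b), (n, 5, a), (p, 15, z), (p, 33, m), (r, 7, q), (x, 39, z), (y, 16, v), (z, 11, q)}.
Set difference of the two operands is {(a, 32, b), (n, 5, a), (p, 15, z), (p, 33, m), (r, 7, q), (x, 39, z), (y, 16, v), (z, 11, q)}.

{(a, 32, b), (n, 5, a), (p, 15, z), (p, 33, m), (r, 7, q), (x, 39, z), (y, 16, v), (z, 11, q)}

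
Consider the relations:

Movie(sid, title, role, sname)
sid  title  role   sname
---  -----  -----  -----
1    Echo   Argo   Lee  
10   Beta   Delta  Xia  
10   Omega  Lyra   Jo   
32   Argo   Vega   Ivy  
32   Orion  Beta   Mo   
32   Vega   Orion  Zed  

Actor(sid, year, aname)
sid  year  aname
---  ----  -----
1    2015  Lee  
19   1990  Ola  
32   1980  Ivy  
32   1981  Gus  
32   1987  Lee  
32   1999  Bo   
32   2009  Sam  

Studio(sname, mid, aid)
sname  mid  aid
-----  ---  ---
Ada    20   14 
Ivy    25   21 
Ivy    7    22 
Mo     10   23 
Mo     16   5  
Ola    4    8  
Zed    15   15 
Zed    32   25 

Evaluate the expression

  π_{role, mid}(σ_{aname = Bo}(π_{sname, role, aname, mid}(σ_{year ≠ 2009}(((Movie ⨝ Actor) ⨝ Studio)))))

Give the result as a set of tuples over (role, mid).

Movie ⋈ Actor (natural join on sid): {(1, Echo, Argo, Lee, 2015, Lee), (32, Argo, Vega, Ivy, 1980, Ivy), (32, Argo, Vega, Ivy, 1981, Gus), (32, Argo, Vega, Ivy, 1987, Lee), (32, Argo, Vega, Ivy, 1999, Bo), (32, Argo, Vega, Ivy, 2009, Sam), (32, Orion, Beta, Mo, 1980, Ivy), (32, Orion, Beta, Mo, 1981, Gus), (32, Orion, Beta, Mo, 1987, Lee), (32, Orion, Beta, Mo, 1999, Bo), (32, Orion, Beta, Mo, 2009, Sam), (32, Vega, Orion, Zed, 1980, Ivy), (32, Vega, Orion, Zed, 1981, Gus), (32, Vega, Orion, Zed, 1987, Lee), (32, Vega, Orion, Zed, 1999, Bo), (32, Vega, Orion, Zed, 2009, Sam)}
(Movie ⨝ Actor) ⋈ Studio (natural join on sname): {(32, Argo, Vega, Ivy, 1980, Ivy, 25, 21), (32, Argo, Vega, Ivy, 1980, Ivy, 7, 22), (32, Argo, Vega, Ivy, 1981, Gus, 25, 21), (32, Argo, Vega, Ivy, 1981, Gus, 7, 22), (32, Argo, Vega, Ivy, 1987, Lee, 25, 21), (32, Argo, Vega, Ivy, 1987, Lee, 7, 22), (32, Argo, Vega, Ivy, 1999, Bo, 25, 21), (32, Argo, Vega, Ivy, 1999, Bo, 7, 22), (32, Argo, Vega, Ivy, 2009, Sam, 25, 21), (32, Argo, Vega, Ivy, 2009, Sam, 7, 22), (32, Orion, Beta, Mo, 1980, Ivy, 10, 23), (32, Orion, Beta, Mo, 1980, Ivy, 16, 5), (32, Orion, Beta, Mo, 1981, Gus, 10, 23), (32, Orion, Beta, Mo, 1981, Gus, 16, 5), (32, Orion, Beta, Mo, 1987, Lee, 10, 23), (32, Orion, Beta, Mo, 1987, Lee, 16, 5), (32, Orion, Beta, Mo, 1999, Bo, 10, 23), (32, Orion, Beta, Mo, 1999, Bo, 16, 5), (32, Orion, Beta, Mo, 2009, Sam, 10, 23), (32, Orion, Beta, Mo, 2009, Sam, 16, 5), (32, Vega, Orion, Zed, 1980, Ivy, 15, 15), (32, Vega, Orion, Zed, 1980, Ivy, 32, 25), (32, Vega, Orion, Zed, 1981, Gus, 15, 15), (32, Vega, Orion, Zed, 1981, Gus, 32, 25), (32, Vega, Orion, Zed, 1987, Lee, 15, 15), (32, Vega, Orion, Zed, 1987, Lee, 32, 25), (32, Vega, Orion, Zed, 1999, Bo, 15, 15), (32, Vega, Orion, Zed, 1999, Bo, 32, 25), (32, Vega, Orion, Zed, 2009, Sam, 15, 15), (32, Vega, Orion, Zed, 2009, Sam, 32, 25)}
σ[year ≠ 2009]: keep tuples satisfying year ≠ 2009 → {(32, Argo, Vega, Ivy, 1980, Ivy, 25, 21), (32, Argo, Vega, Ivy, 1980, Ivy, 7, 22), (32, Argo, Vega, Ivy, 1981, Gus, 25, 21), (32, Argo, Vega, Ivy, 1981, Gus, 7, 22), (32, Argo, Vega, Ivy, 1987, Lee, 25, 21), (32, Argo, Vega, Ivy, 1987, Lee, 7, 22), (32, Argo, Vega, Ivy, 1999, Bo, 25, 21), (32, Argo, Vega, Ivy, 1999, Bo, 7, 22), (32, Orion, Beta, Mo, 1980, Ivy, 10, 23), (32, Orion, Beta, Mo, 1980, Ivy, 16, 5), (32, Orion, Beta, Mo, 1981, Gus, 10, 23), (32, Orion, Beta, Mo, 1981, Gus, 16, 5), (32, Orion, Beta, Mo, 1987, Lee, 10, 23), (32, Orion, Beta, Mo, 1987, Lee, 16, 5), (32, Orion, Beta, Mo, 1999, Bo, 10, 23), (32, Orion, Beta, Mo, 1999, Bo, 16, 5), (32, Vega, Orion, Zed, 1980, Ivy, 15, 15), (32, Vega, Orion, Zed, 1980, Ivy, 32, 25), (32, Vega, Orion, Zed, 1981, Gus, 15, 15), (32, Vega, Orion, Zed, 1981, Gus, 32, 25), (32, Vega, Orion, Zed, 1987, Lee, 15, 15), (32, Vega, Orion, Zed, 1987, Lee, 32, 25), (32, Vega, Orion, Zed, 1999, Bo, 15, 15), (32, Vega, Orion, Zed, 1999, Bo, 32, 25)}
π_{sname, role, aname, mid} gives {(Ivy, Vega, Bo, 25), (Ivy, Vega, Bo, 7), (Ivy, Vega, Gus, 25), (Ivy, Vega, Gus, 7), (Ivy, Vega, Ivy, 25), (Ivy, Vega, Ivy, 7), (Ivy, Vega, Lee, 25), (Ivy, Vega, Lee, 7), (Mo, Beta, Bo, 10), (Mo, Beta, Bo, 16), (Mo, Beta, Gus, 10), (Mo, Beta, Gus, 16), (Mo, Beta, Ivy, 10), (Mo, Beta, Ivy, 16), (Mo, Beta, Lee, 10), (Mo, Beta, Lee, 16), (Zed, Orion, Bo, 15), (Zed, Orion, Bo, 32), (Zed, Orion, Gus, 15), (Zed, Orion, Gus, 32), (Zed, Orion, Ivy, 15), (Zed, Orion, Ivy, 32), (Zed, Orion, Lee, 15), (Zed, Orion, Lee, 32)}.
σ[aname = Bo]: keep tuples satisfying aname = Bo → {(Ivy, Vega, Bo, 25), (Ivy, Vega, Bo, 7), (Mo, Beta, Bo, 10), (Mo, Beta, Bo, 16), (Zed, Orion, Bo, 15), (Zed, Orion, Bo, 32)}
π_{role, mid} gives {(Beta, 10), (Beta, 16), (Orion, 15), (Orion, 32), (Vega, 25), (Vega, 7)}.

{(Beta, 10), (Beta, 16), (Orion, 15), (Orion, 32), (Vega, 25), (Vega, 7)}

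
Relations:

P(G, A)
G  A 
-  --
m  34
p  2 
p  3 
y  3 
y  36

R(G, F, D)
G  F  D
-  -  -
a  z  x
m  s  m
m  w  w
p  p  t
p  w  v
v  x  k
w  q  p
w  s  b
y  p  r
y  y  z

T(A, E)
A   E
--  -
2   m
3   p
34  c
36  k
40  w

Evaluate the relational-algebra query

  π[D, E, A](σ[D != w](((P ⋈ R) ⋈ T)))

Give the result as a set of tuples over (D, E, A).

{(m, c, 34), (r, k, 36), (r, p, 3), (t, m, 2), (t, p, 3), (v, m, 2), (v, p, 3), (z, k, 36), (z, p, 3)}

Joining P and R on G yields {(m, 34, s, m), (m, 34, w, w), (p, 2, p, t), (p, 2, w, v), (p, 3, p, t), (p, 3, w, v), (y, 3, p, r), (y, 3, y, z), (y, 36, p, r), (y, 36, y, z)}.
Joining (P ⋈ R) and T on A yields {(m, 34, s, m, c), (m, 34, w, w, c), (p, 2, p, t, m), (p, 2, w, v, m), (p, 3, p, t, p), (p, 3, w, v, p), (y, 3, p, r, p), (y, 3, y, z, p), (y, 36, p, r, k), (y, 36, y, z, k)}.
σ[D != w]: keep tuples satisfying D != w → {(m, 34, s, m, c), (p, 2, p, t, m), (p, 2, w, v, m), (p, 3, p, t, p), (p, 3, w, v, p), (y, 3, p, r, p), (y, 3, y, z, p), (y, 36, p, r, k), (y, 36, y, z, k)}
π_{D, E, A} gives {(m, c, 34), (r, k, 36), (r, p, 3), (t, m, 2), (t, p, 3), (v, m, 2), (v, p, 3), (z, k, 36), (z, p, 3)}.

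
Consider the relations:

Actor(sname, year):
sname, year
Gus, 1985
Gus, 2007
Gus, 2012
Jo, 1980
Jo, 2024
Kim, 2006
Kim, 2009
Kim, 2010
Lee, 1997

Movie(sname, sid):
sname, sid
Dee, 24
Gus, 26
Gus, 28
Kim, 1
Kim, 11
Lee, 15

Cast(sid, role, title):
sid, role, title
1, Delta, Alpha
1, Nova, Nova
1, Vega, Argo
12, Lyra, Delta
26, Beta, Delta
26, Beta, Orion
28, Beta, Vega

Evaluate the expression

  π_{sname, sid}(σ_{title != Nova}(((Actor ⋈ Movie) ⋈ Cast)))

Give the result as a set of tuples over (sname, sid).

Natural join on sname: {(Gus, 1985, 26), (Gus, 1985, 28), (Gus, 2007, 26), (Gus, 2007, 28), (Gus, 2012, 26), (Gus, 2012, 28), (Kim, 2006, 1), (Kim, 2006, 11), (Kim, 2009, 1), (Kim, 2009, 11), (Kim, 2010, 1), (Kim, 2010, 11), (Lee, 1997, 15)}
Natural join on sid: {(Gus, 1985, 26, Beta, Delta), (Gus, 1985, 26, Beta, Orion), (Gus, 1985, 28, Beta, Vega), (Gus, 2007, 26, Beta, Delta), (Gus, 2007, 26, Beta, Orion), (Gus, 2007, 28, Beta, Vega), (Gus, 2012, 26, Beta, Delta), (Gus, 2012, 26, Beta, Orion), (Gus, 2012, 28, Beta, Vega), (Kim, 2006, 1, Delta, Alpha), (Kim, 2006, 1, Nova, Nova), (Kim, 2006, 1, Vega, Argo), (Kim, 2009, 1, Delta, Alpha), (Kim, 2009, 1, Nova, Nova), (Kim, 2009, 1, Vega, Argo), (Kim, 2010, 1, Delta, Alpha), (Kim, 2010, 1, Nova, Nova), (Kim, 2010, 1, Vega, Argo)}
Selection title != Nova: {(Gus, 1985, 26, Beta, Delta), (Gus, 1985, 26, Beta, Orion), (Gus, 1985, 28, Beta, Vega), (Gus, 2007, 26, Beta, Delta), (Gus, 2007, 26, Beta, Orion), (Gus, 2007, 28, Beta, Vega), (Gus, 2012, 26, Beta, Delta), (Gus, 2012, 26, Beta, Orion), (Gus, 2012, 28, Beta, Vega), (Kim, 2006, 1, Delta, Alpha), (Kim, 2006, 1, Vega, Argo), (Kim, 2009, 1, Delta, Alpha), (Kim, 2009, 1, Vega, Argo), (Kim, 2010, 1, Delta, Alpha), (Kim, 2010, 1, Vega, Argo)}
Projecting to sname, sid (12 duplicate(s) eliminated): {(Gus, 26), (Gus, 28), (Kim, 1)}

{(Gus, 26), (Gus, 28), (Kim, 1)}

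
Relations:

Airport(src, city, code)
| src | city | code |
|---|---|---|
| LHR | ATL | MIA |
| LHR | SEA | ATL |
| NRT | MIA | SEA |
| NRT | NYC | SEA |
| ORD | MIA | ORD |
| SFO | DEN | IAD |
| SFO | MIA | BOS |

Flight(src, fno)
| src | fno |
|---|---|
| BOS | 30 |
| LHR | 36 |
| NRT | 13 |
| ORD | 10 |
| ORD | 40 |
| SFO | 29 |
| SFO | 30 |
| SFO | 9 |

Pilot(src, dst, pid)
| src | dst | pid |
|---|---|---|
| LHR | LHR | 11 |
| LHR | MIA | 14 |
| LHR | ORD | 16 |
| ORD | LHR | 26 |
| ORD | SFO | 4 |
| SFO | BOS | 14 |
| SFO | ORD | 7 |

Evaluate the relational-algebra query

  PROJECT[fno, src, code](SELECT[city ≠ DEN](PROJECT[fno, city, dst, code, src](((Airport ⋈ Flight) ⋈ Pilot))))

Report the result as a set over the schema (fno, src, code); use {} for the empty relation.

{(10, ORD, ORD), (29, SFO, BOS), (30, SFO, BOS), (36, LHR, ATL), (36, LHR, MIA), (40, ORD, ORD), (9, SFO, BOS)}

Joining Airport and Flight on src yields {(LHR, ATL, MIA, 36), (LHR, SEA, ATL, 36), (NRT, MIA, SEA, 13), (NRT, NYC, SEA, 13), (ORD, MIA, ORD, 10), (ORD, MIA, ORD, 40), (SFO, DEN, IAD, 29), (SFO, DEN, IAD, 30), (SFO, DEN, IAD, 9), (SFO, MIA, BOS, 29), (SFO, MIA, BOS, 30), (SFO, MIA, BOS, 9)}.
Joining (Airport ⋈ Flight) and Pilot on src yields {(LHR, ATL, MIA, 36, LHR, 11), (LHR, ATL, MIA, 36, MIA, 14), (LHR, ATL, MIA, 36, ORD, 16), (LHR, SEA, ATL, 36, LHR, 11), (LHR, SEA, ATL, 36, MIA, 14), (LHR, SEA, ATL, 36, ORD, 16), (ORD, MIA, ORD, 10, LHR, 26), (ORD, MIA, ORD, 10, SFO, 4), (ORD, MIA, ORD, 40, LHR, 26), (ORD, MIA, ORD, 40, SFO, 4), (SFO, DEN, IAD, 29, BOS, 14), (SFO, DEN, IAD, 29, ORD, 7), (SFO, DEN, IAD, 30, BOS, 14), (SFO, DEN, IAD, 30, ORD, 7), (SFO, DEN, IAD, 9, BOS, 14), (SFO, DEN, IAD, 9, ORD, 7), (SFO, MIA, BOS, 29, BOS, 14), (SFO, MIA, BOS, 29, ORD, 7), (SFO, MIA, BOS, 30, BOS, 14), (SFO, MIA, BOS, 30, ORD, 7), (SFO, MIA, BOS, 9, BOS, 14), (SFO, MIA, BOS, 9, ORD, 7)}.
Keep only column(s) fno, city, dst, code, src: {(10, MIA, LHR, ORD, ORD), (10, MIA, SFO, ORD, ORD), (29, DEN, BOS, IAD, SFO), (29, DEN, ORD, IAD, SFO), (29, MIA, BOS, BOS, SFO), (29, MIA, ORD, BOS, SFO), (30, DEN, BOS, IAD, SFO), (30, DEN, ORD, IAD, SFO), (30, MIA, BOS, BOS, SFO), (30, MIA, ORD, BOS, SFO), (36, ATL, LHR, MIA, LHR), (36, ATL, MIA, MIA, LHR), (36, ATL, ORD, MIA, LHR), (36, SEA, LHR, ATL, LHR), (36, SEA, MIA, ATL, LHR), (36, SEA, ORD, ATL, LHR), (40, MIA, LHR, ORD, ORD), (40, MIA, SFO, ORD, ORD), (9, DEN, BOS, IAD, SFO), (9, DEN, ORD, IAD, SFO), (9, MIA, BOS, BOS, SFO), (9, MIA, ORD, BOS, SFO)}
σ[city ≠ DEN]: keep tuples satisfying city ≠ DEN → {(10, MIA, LHR, ORD, ORD), (10, MIA, SFO, ORD, ORD), (29, MIA, BOS, BOS, SFO), (29, MIA, ORD, BOS, SFO), (30, MIA, BOS, BOS, SFO), (30, MIA, ORD, BOS, SFO), (36, ATL, LHR, MIA, LHR), (36, ATL, MIA, MIA, LHR), (36, ATL, ORD, MIA, LHR), (36, SEA, LHR, ATL, LHR), (36, SEA, MIA, ATL, LHR), (36, SEA, ORD, ATL, LHR), (40, MIA, LHR, ORD, ORD), (40, MIA, SFO, ORD, ORD), (9, MIA, BOS, BOS, SFO), (9, MIA, ORD, BOS, SFO)}
Keep only column(s) fno, src, code (9 duplicate(s) eliminated): {(10, ORD, ORD), (29, SFO, BOS), (30, SFO, BOS), (36, LHR, ATL), (36, LHR, MIA), (40, ORD, ORD), (9, SFO, BOS)}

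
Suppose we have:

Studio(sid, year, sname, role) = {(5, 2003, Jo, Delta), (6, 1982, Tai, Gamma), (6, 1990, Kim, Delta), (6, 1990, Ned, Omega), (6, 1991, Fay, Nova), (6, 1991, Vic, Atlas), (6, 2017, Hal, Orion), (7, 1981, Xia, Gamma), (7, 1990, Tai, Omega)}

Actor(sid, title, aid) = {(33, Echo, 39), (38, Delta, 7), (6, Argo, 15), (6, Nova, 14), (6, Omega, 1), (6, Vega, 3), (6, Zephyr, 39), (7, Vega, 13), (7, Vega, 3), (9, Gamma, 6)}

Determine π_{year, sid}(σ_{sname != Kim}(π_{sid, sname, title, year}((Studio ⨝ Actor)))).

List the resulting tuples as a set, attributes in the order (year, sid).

{(1981, 7), (1982, 6), (1990, 6), (1990, 7), (1991, 6), (2017, 6)}

Natural join on sid: {(6, 1982, Tai, Gamma, Argo, 15), (6, 1982, Tai, Gamma, Nova, 14), (6, 1982, Tai, Gamma, Omega, 1), (6, 1982, Tai, Gamma, Vega, 3), (6, 1982, Tai, Gamma, Zephyr, 39), (6, 1990, Kim, Delta, Argo, 15), (6, 1990, Kim, Delta, Nova, 14), (6, 1990, Kim, Delta, Omega, 1), (6, 1990, Kim, Delta, Vega, 3), (6, 1990, Kim, Delta, Zephyr, 39), (6, 1990, Ned, Omega, Argo, 15), (6, 1990, Ned, Omega, Nova, 14), (6, 1990, Ned, Omega, Omega, 1), (6, 1990, Ned, Omega, Vega, 3), (6, 1990, Ned, Omega, Zephyr, 39), (6, 1991, Fay, Nova, Argo, 15), (6, 1991, Fay, Nova, Nova, 14), (6, 1991, Fay, Nova, Omega, 1), (6, 1991, Fay, Nova, Vega, 3), (6, 1991, Fay, Nova, Zephyr, 39), (6, 1991, Vic, Atlas, Argo, 15), (6, 1991, Vic, Atlas, Nova, 14), (6, 1991, Vic, Atlas, Omega, 1), (6, 1991, Vic, Atlas, Vega, 3), (6, 1991, Vic, Atlas, Zephyr, 39), (6, 2017, Hal, Orion, Argo, 15), (6, 2017, Hal, Orion, Nova, 14), (6, 2017, Hal, Orion, Omega, 1), (6, 2017, Hal, Orion, Vega, 3), (6, 2017, Hal, Orion, Zephyr, 39), (7, 1981, Xia, Gamma, Vega, 13), (7, 1981, Xia, Gamma, Vega, 3), (7, 1990, Tai, Omega, Vega, 13), (7, 1990, Tai, Omega, Vega, 3)}
π_{sid, sname, title, year} gives {(6, Fay, Argo, 1991), (6, Fay, Nova, 1991), (6, Fay, Omega, 1991), (6, Fay, Vega, 1991), (6, Fay, Zephyr, 1991), (6, Hal, Argo, 2017), (6, Hal, Nova, 2017), (6, Hal, Omega, 2017), (6, Hal, Vega, 2017), (6, Hal, Zephyr, 2017), (6, Kim, Argo, 1990), (6, Kim, Nova, 1990), (6, Kim, Omega, 1990), (6, Kim, Vega, 1990), (6, Kim, Zephyr, 1990), (6, Ned, Argo, 1990), (6, Ned, Nova, 1990), (6, Ned, Omega, 1990), (6, Ned, Vega, 1990), (6, Ned, Zephyr, 1990), (6, Tai, Argo, 1982), (6, Tai, Nova, 1982), (6, Tai, Omega, 1982), (6, Tai, Vega, 1982), (6, Tai, Zephyr, 1982), (6, Vic, Argo, 1991), (6, Vic, Nova, 1991), (6, Vic, Omega, 1991), (6, Vic, Vega, 1991), (6, Vic, Zephyr, 1991), (7, Tai, Vega, 1990), (7, Xia, Vega, 1981)} (2 duplicate(s) eliminated).
Apply σ_{sname != Kim}; surviving tuples: {(6, Fay, Argo, 1991), (6, Fay, Nova, 1991), (6, Fay, Omega, 1991), (6, Fay, Vega, 1991), (6, Fay, Zephyr, 1991), (6, Hal, Argo, 2017), (6, Hal, Nova, 2017), (6, Hal, Omega, 2017), (6, Hal, Vega, 2017), (6, Hal, Zephyr, 2017), (6, Ned, Argo, 1990), (6, Ned, Nova, 1990), (6, Ned, Omega, 1990), (6, Ned, Vega, 1990), (6, Ned, Zephyr, 1990), (6, Tai, Argo, 1982), (6, Tai, Nova, 1982), (6, Tai, Omega, 1982), (6, Tai, Vega, 1982), (6, Tai, Zephyr, 1982), (6, Vic, Argo, 1991), (6, Vic, Nova, 1991), (6, Vic, Omega, 1991), (6, Vic, Vega, 1991), (6, Vic, Zephyr, 1991), (7, Tai, Vega, 1990), (7, Xia, Vega, 1981)}
π_{year, sid} gives {(1981, 7), (1982, 6), (1990, 6), (1990, 7), (1991, 6), (2017, 6)} (21 duplicate(s) eliminated).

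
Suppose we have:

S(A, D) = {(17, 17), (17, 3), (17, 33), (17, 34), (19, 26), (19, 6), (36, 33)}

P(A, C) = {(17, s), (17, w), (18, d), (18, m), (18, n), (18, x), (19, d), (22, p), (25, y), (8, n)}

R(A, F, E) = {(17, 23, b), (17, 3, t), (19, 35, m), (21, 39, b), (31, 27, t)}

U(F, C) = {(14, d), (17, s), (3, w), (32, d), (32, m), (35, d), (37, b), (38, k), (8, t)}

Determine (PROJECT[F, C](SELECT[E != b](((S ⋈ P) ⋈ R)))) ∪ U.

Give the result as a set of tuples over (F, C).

{(14, d), (17, s), (3, s), (3, w), (32, d), (32, m), (35, d), (37, b), (38, k), (8, t)}

Natural join on A: {(17, 17, s), (17, 17, w), (17, 3, s), (17, 3, w), (17, 33, s), (17, 33, w), (17, 34, s), (17, 34, w), (19, 26, d), (19, 6, d)}
Natural join on A: {(17, 17, s, 23, b), (17, 17, s, 3, t), (17, 17, w, 23, b), (17, 17, w, 3, t), (17, 3, s, 23, b), (17, 3, s, 3, t), (17, 3, w, 23, b), (17, 3, w, 3, t), (17, 33, s, 23, b), (17, 33, s, 3, t), (17, 33, w, 23, b), (17, 33, w, 3, t), (17, 34, s, 23, b), (17, 34, s, 3, t), (17, 34, w, 23, b), (17, 34, w, 3, t), (19, 26, d, 35, m), (19, 6, d, 35, m)}
Selection E != b: {(17, 17, s, 3, t), (17, 17, w, 3, t), (17, 3, s, 3, t), (17, 3, w, 3, t), (17, 33, s, 3, t), (17, 33, w, 3, t), (17, 34, s, 3, t), (17, 34, w, 3, t), (19, 26, d, 35, m), (19, 6, d, 35, m)}
Projecting to F, C (7 duplicate(s) eliminated): {(3, s), (3, w), (35, d)}
Union: {(3, s), (3, w), (35, d)} with {(14, d), (17, s), (3, w), (32, d), (32, m), (35, d), (37, b), (38, k), (8, t)} → {(14, d), (17, s), (3, s), (3, w), (32, d), (32, m), (35, d), (37, b), (38, k), (8, t)}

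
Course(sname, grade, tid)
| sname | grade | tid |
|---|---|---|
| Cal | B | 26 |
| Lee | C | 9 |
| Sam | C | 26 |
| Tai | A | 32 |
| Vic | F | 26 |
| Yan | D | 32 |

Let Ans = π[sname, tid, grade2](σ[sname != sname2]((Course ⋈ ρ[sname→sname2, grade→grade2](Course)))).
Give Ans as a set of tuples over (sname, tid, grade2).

ρ[sname→sname2, grade→grade2]: schema becomes (sname2, grade2, tid); tuples unchanged.
Course ⋈ ρ[sname→sname2, grade→grade2](Course) (natural join on tid): {(Cal, B, 26, Cal, B), (Cal, B, 26, Sam, C), (Cal, B, 26, Vic, F), (Lee, C, 9, Lee, C), (Sam, C, 26, Cal, B), (Sam, C, 26, Sam, C), (Sam, C, 26, Vic, F), (Tai, A, 32, Tai, A), (Tai, A, 32, Yan, D), (Vic, F, 26, Cal, B), (Vic, F, 26, Sam, C), (Vic, F, 26, Vic, F), (Yan, D, 32, Tai, A), (Yan, D, 32, Yan, D)}
Apply σ_{sname != sname2}; surviving tuples: {(Cal, B, 26, Sam, C), (Cal, B, 26, Vic, F), (Sam, C, 26, Cal, B), (Sam, C, 26, Vic, F), (Tai, A, 32, Yan, D), (Vic, F, 26, Cal, B), (Vic, F, 26, Sam, C), (Yan, D, 32, Tai, A)}
π_{sname, tid, grade2} gives {(Cal, 26, C), (Cal, 26, F), (Sam, 26, B), (Sam, 26, F), (Tai, 32, D), (Vic, 26, B), (Vic, 26, C), (Yan, 32, A)}.

{(Cal, 26, C), (Cal, 26, F), (Sam, 26, B), (Sam, 26, F), (Tai, 32, D), (Vic, 26, B), (Vic, 26, C), (Yan, 32, A)}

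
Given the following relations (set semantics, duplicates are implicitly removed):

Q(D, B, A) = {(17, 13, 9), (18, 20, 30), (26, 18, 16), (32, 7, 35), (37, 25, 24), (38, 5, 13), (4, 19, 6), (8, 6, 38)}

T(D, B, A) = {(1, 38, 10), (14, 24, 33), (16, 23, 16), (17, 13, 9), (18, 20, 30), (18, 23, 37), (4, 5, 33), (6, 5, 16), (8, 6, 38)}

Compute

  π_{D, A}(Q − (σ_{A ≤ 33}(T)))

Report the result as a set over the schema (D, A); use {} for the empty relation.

Apply σ_{A ≤ 33}; surviving tuples: {(1, 38, 10), (14, 24, 33), (16, 23, 16), (17, 13, 9), (18, 20, 30), (4, 5, 33), (6, 5, 16)}
Difference: {(17, 13, 9), (18, 20, 30), (26, 18, 16), (32, 7, 35), (37, 25, 24), (38, 5, 13), (4, 19, 6), (8, 6, 38)} with {(1, 38, 10), (14, 24, 33), (16, 23, 16), (17, 13, 9), (18, 20, 30), (4, 5, 33), (6, 5, 16)} → {(26, 18, 16), (32, 7, 35), (37, 25, 24), (38, 5, 13), (4, 19, 6), (8, 6, 38)}
π_{D, A} gives {(26, 16), (32, 35), (37, 24), (38, 13), (4, 6), (8, 38)}.

{(26, 16), (32, 35), (37, 24), (38, 13), (4, 6), (8, 38)}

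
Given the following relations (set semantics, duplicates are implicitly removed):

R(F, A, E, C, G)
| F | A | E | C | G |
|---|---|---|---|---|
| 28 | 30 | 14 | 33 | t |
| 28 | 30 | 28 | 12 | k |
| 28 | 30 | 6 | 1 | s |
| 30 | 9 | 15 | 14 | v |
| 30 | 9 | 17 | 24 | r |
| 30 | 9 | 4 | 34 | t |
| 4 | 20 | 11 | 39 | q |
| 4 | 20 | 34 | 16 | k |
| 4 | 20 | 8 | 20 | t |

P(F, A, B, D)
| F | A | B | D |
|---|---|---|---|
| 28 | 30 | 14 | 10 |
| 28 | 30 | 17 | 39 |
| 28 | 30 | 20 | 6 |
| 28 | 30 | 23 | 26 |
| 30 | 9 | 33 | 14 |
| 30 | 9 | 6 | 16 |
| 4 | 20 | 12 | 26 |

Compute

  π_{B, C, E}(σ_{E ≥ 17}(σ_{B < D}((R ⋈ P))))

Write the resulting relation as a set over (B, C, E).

{(12, 16, 34), (17, 12, 28), (23, 12, 28), (6, 24, 17)}

Joining R and P on F, A yields {(28, 30, 14, 33, t, 14, 10), (28, 30, 14, 33, t, 17, 39), (28, 30, 14, 33, t, 20, 6), (28, 30, 14, 33, t, 23, 26), (28, 30, 28, 12, k, 14, 10), (28, 30, 28, 12, k, 17, 39), (28, 30, 28, 12, k, 20, 6), (28, 30, 28, 12, k, 23, 26), (28, 30, 6, 1, s, 14, 10), (28, 30, 6, 1, s, 17, 39), (28, 30, 6, 1, s, 20, 6), (28, 30, 6, 1, s, 23, 26), (30, 9, 15, 14, v, 33, 14), (30, 9, 15, 14, v, 6, 16), (30, 9, 17, 24, r, 33, 14), (30, 9, 17, 24, r, 6, 16), (30, 9, 4, 34, t, 33, 14), (30, 9, 4, 34, t, 6, 16), (4, 20, 11, 39, q, 12, 26), (4, 20, 34, 16, k, 12, 26), (4, 20, 8, 20, t, 12, 26)}.
Apply σ_{B < D}; surviving tuples: {(28, 30, 14, 33, t, 17, 39), (28, 30, 14, 33, t, 23, 26), (28, 30, 28, 12, k, 17, 39), (28, 30, 28, 12, k, 23, 26), (28, 30, 6, 1, s, 17, 39), (28, 30, 6, 1, s, 23, 26), (30, 9, 15, 14, v, 6, 16), (30, 9, 17, 24, r, 6, 16), (30, 9, 4, 34, t, 6, 16), (4, 20, 11, 39, q, 12, 26), (4, 20, 34, 16, k, 12, 26), (4, 20, 8, 20, t, 12, 26)}
Apply σ_{E ≥ 17}; surviving tuples: {(28, 30, 28, 12, k, 17, 39), (28, 30, 28, 12, k, 23, 26), (30, 9, 17, 24, r, 6, 16), (4, 20, 34, 16, k, 12, 26)}
Projecting to B, C, E: {(12, 16, 34), (17, 12, 28), (23, 12, 28), (6, 24, 17)}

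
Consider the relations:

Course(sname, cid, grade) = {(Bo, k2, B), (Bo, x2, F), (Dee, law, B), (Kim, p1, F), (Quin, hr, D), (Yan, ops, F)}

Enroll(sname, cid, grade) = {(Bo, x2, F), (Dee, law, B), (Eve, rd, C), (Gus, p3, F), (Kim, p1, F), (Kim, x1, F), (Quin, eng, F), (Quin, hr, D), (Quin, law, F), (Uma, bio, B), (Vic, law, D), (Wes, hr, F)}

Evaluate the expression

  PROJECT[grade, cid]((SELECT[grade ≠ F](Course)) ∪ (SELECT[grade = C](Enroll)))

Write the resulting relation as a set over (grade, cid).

Apply σ_{grade ≠ F}; surviving tuples: {(Bo, k2, B), (Dee, law, B), (Quin, hr, D)}
Apply σ_{grade = C}; surviving tuples: {(Eve, rd, C)}
Union: {(Bo, k2, B), (Dee, law, B), (Quin, hr, D)} with {(Eve, rd, C)} → {(Bo, k2, B), (Dee, law, B), (Eve, rd, C), (Quin, hr, D)}
π[grade, cid]: project onto (grade, cid) → {(B, k2), (B, law), (C, rd), (D, hr)}

{(B, k2), (B, law), (C, rd), (D, hr)}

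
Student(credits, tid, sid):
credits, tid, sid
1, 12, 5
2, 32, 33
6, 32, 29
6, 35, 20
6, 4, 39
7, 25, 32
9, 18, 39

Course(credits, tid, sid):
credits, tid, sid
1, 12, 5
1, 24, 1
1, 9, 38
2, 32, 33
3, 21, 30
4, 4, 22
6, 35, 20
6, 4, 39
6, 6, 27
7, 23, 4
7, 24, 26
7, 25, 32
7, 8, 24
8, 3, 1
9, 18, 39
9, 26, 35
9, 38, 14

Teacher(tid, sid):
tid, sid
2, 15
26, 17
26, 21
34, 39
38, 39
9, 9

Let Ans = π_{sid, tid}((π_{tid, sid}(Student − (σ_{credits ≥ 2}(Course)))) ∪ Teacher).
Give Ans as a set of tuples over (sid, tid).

Selection credits ≥ 2: {(2, 32, 33), (3, 21, 30), (4, 4, 22), (6, 35, 20), (6, 4, 39), (6, 6, 27), (7, 23, 4), (7, 24, 26), (7, 25, 32), (7, 8, 24), (8, 3, 1), (9, 18, 39), (9, 26, 35), (9, 38, 14)}
Difference: {(1, 12, 5), (2, 32, 33), (6, 32, 29), (6, 35, 20), (6, 4, 39), (7, 25, 32), (9, 18, 39)} with {(2, 32, 33), (3, 21, 30), (4, 4, 22), (6, 35, 20), (6, 4, 39), (6, 6, 27), (7, 23, 4), (7, 24, 26), (7, 25, 32), (7, 8, 24), (8, 3, 1), (9, 18, 39), (9, 26, 35), (9, 38, 14)} → {(1, 12, 5), (6, 32, 29)}
Projecting to tid, sid: {(12, 5), (32, 29)}
Union: {(12, 5), (32, 29)} with {(2, 15), (26, 17), (26, 21), (34, 39), (38, 39), (9, 9)} → {(12, 5), (2, 15), (26, 17), (26, 21), (32, 29), (34, 39), (38, 39), (9, 9)}
Projecting to sid, tid: {(15, 2), (17, 26), (21, 26), (29, 32), (39, 34), (39, 38), (5, 12), (9, 9)}

{(15, 2), (17, 26), (21, 26), (29, 32), (39, 34), (39, 38), (5, 12), (9, 9)}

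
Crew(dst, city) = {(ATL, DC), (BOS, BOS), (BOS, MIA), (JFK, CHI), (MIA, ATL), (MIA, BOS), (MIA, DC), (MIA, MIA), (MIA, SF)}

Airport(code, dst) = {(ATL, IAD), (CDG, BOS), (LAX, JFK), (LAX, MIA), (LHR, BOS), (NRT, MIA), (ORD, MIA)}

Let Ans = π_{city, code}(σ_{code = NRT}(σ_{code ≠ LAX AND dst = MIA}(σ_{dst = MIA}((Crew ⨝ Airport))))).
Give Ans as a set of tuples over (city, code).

{(ATL, NRT), (BOS, NRT), (DC, NRT), (MIA, NRT), (SF, NRT)}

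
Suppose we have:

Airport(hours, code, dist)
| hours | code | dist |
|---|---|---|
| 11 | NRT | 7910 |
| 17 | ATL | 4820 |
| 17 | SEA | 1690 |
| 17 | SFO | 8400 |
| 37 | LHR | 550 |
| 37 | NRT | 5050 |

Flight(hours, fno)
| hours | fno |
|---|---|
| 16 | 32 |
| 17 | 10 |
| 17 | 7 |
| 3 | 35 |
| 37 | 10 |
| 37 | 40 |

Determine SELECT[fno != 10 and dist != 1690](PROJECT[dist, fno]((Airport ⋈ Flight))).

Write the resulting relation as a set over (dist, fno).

Airport ⋈ Flight (natural join on hours): {(17, ATL, 4820, 10), (17, ATL, 4820, 7), (17, SEA, 1690, 10), (17, SEA, 1690, 7), (17, SFO, 8400, 10), (17, SFO, 8400, 7), (37, LHR, 550, 10), (37, LHR, 550, 40), (37, NRT, 5050, 10), (37, NRT, 5050, 40)}
Projecting to dist, fno: {(1690, 10), (1690, 7), (4820, 10), (4820, 7), (5050, 10), (5050, 40), (550, 10), (550, 40), (8400, 10), (8400, 7)}
Selection fno != 10 and dist != 1690: {(4820, 7), (5050, 40), (550, 40), (8400, 7)}

{(4820, 7), (5050, 40), (550, 40), (8400, 7)}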